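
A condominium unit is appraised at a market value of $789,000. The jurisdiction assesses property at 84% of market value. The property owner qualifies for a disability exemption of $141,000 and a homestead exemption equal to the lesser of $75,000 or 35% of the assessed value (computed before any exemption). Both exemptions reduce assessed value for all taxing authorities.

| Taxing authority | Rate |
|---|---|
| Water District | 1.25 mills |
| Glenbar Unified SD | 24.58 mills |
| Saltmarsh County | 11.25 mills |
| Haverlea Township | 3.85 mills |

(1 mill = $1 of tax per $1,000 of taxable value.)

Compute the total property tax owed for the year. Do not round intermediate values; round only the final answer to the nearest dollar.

$18,286

Assessed value = $789,000 × 0.84 = $662,760
Homestead exemption = min($75,000, 35% × $662,760) = min($75,000, $231,966) = $75,000 (dollar cap binds)
Taxable value = $662,760 − $141,000 − $75,000 = $446,760
Water District: $446,760 × 0.00125 = $558.45
Glenbar Unified SD: $446,760 × 0.02458 = $10,981.3608
Saltmarsh County: $446,760 × 0.01125 = $5,026.05
Haverlea Township: $446,760 × 0.00385 = $1,720.026
Total = $18,285.8868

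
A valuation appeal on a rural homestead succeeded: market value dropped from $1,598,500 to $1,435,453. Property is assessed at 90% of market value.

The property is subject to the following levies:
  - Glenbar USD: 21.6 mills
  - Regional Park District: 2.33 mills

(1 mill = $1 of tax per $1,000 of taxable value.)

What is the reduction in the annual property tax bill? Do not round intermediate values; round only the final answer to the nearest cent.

Old assessed value = $1,598,500 × 0.9 = $1,438,650
New assessed value = $1,435,453 × 0.9 = $1,291,907.7
Combined rate = 0.0216 + 0.00233 = 0.02393
Old tax = $1,438,650 × 0.02393 = $34,426.8945
New tax = $1,291,907.7 × 0.02393 = $30,915.351261
Reduction = $34,426.8945 − $30,915.351261 = $3,511.543239

$3,511.54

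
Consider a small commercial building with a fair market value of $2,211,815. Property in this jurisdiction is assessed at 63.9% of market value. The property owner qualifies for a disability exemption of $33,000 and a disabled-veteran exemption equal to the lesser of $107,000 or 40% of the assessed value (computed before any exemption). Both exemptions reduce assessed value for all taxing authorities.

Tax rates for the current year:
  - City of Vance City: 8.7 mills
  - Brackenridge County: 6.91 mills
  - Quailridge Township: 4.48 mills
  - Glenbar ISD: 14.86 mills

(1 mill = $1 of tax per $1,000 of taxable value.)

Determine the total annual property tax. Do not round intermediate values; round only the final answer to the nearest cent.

$44,503.57

Assessed value = $2,211,815 × 0.639 = $1,413,349.785
Disabled-veteran exemption = min($107,000, 40% × $1,413,349.785) = min($107,000, $565,339.914) = $107,000 (dollar cap binds)
Taxable value = $1,413,349.785 − $33,000 − $107,000 = $1,273,349.785
City of Vance City: $1,273,349.785 × 0.0087 = $11,078.1431295
Brackenridge County: $1,273,349.785 × 0.00691 = $8,798.84701435
Quailridge Township: $1,273,349.785 × 0.00448 = $5,704.6070368
Glenbar ISD: $1,273,349.785 × 0.01486 = $18,921.9778051
Total = $44,503.57498575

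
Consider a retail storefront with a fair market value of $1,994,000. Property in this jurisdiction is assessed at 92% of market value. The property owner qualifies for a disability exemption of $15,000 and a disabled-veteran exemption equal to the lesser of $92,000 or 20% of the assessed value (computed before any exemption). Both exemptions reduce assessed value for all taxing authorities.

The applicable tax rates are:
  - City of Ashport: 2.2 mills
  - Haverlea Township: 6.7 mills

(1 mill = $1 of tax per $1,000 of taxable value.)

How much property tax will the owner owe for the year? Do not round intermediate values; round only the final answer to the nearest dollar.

$15,375

Assessed value = $1,994,000 × 0.92 = $1,834,480
Disabled-veteran exemption = min($92,000, 20% × $1,834,480) = min($92,000, $366,896) = $92,000 (dollar cap binds)
Taxable value = $1,834,480 − $15,000 − $92,000 = $1,727,480
City of Ashport: $1,727,480 × 0.0022 = $3,800.456
Haverlea Township: $1,727,480 × 0.0067 = $11,574.116
Total = $15,374.572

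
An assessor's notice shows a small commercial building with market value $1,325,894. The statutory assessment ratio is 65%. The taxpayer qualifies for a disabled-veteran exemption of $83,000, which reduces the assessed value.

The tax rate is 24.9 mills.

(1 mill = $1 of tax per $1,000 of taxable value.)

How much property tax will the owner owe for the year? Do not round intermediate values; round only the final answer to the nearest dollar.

$19,393

Assessed value = $1,325,894 × 0.65 = $861,831.1
Taxable value = $861,831.1 − $83,000 = $778,831.1
Tax = $778,831.1 × 0.0249 = $19,392.89439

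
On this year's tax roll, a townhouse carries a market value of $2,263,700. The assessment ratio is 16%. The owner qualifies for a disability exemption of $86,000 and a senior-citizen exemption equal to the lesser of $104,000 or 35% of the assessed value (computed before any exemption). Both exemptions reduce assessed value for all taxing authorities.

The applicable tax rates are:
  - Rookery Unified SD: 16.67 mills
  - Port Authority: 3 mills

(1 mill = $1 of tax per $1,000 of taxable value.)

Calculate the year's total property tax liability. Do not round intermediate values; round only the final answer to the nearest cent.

$3,387.02

Assessed value = $2,263,700 × 0.16 = $362,192
Senior-citizen exemption = min($104,000, 35% × $362,192) = min($104,000, $126,767.2) = $104,000 (dollar cap binds)
Taxable value = $362,192 − $86,000 − $104,000 = $172,192
Rookery Unified SD: $172,192 × 0.01667 = $2,870.44064
Port Authority: $172,192 × 0.003 = $516.576
Total = $3,387.01664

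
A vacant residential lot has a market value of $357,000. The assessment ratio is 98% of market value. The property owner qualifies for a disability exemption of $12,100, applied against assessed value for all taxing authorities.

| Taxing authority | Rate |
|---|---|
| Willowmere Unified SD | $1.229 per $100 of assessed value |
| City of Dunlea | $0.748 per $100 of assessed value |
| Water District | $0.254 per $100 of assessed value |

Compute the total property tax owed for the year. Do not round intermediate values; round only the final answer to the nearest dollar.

$7,535

Assessed value = $357,000 × 0.98 = $349,860
Taxable value = $349,860 − $12,100 = $337,760
Willowmere Unified SD: $337,760 × 0.01229 = $4,151.0704
City of Dunlea: $337,760 × 0.00748 = $2,526.4448
Water District: $337,760 × 0.00254 = $857.9104
Total = $4,151.0704 + $2,526.4448 + $857.9104 = $7,535.4256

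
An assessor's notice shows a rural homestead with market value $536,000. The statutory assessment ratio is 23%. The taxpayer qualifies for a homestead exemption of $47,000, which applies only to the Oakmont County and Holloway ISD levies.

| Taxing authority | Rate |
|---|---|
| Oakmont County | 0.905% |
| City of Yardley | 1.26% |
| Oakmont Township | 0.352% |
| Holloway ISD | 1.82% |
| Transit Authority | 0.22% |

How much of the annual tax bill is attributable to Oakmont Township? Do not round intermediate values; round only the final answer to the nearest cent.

$433.95

Assessed value = $536,000 × 0.23 = $123,280
Oakmont Township taxable value = $123,280 (exemption does not apply)
Oakmont Township levy = $123,280 × 0.00352 = $433.9456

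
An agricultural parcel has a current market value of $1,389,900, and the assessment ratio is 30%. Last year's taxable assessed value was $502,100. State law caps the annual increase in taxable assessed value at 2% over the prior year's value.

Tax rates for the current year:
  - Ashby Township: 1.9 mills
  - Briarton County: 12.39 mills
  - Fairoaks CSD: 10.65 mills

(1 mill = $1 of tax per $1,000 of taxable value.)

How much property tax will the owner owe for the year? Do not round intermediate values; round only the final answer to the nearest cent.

$10,399.23

Uncapped assessed value = $1,389,900 × 0.3 = $416,970
Cap limit = $502,100 × 1.02 = $512,142
Taxable assessed value = min($416,970, $512,142) = $416,970 (cap does not bind)
Ashby Township: $416,970 × 0.0019 = $792.243
Briarton County: $416,970 × 0.01239 = $5,166.2583
Fairoaks CSD: $416,970 × 0.01065 = $4,440.7305
Total = $10,399.2318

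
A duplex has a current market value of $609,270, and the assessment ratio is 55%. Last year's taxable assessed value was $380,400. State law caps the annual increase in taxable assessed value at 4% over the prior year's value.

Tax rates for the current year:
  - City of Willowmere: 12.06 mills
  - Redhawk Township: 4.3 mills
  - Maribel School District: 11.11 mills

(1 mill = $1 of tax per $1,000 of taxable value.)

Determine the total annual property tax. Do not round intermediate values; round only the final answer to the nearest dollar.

Uncapped assessed value = $609,270 × 0.55 = $335,098.5
Cap limit = $380,400 × 1.04 = $395,616
Taxable assessed value = min($335,098.5, $395,616) = $335,098.5 (cap does not bind)
City of Willowmere: $335,098.5 × 0.01206 = $4,041.28791
Redhawk Township: $335,098.5 × 0.0043 = $1,440.92355
Maribel School District: $335,098.5 × 0.01111 = $3,722.944335
Total = $9,205.155795

$9,205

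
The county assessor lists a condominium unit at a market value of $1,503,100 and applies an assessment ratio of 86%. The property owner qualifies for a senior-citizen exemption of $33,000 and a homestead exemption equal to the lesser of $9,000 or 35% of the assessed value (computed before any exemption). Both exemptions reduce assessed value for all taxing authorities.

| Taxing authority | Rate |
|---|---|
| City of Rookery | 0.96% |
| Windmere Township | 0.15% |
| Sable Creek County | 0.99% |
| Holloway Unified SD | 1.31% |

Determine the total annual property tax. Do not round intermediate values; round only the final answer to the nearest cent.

$42,647.71

Assessed value = $1,503,100 × 0.86 = $1,292,666
Homestead exemption = min($9,000, 35% × $1,292,666) = min($9,000, $452,433.1) = $9,000 (dollar cap binds)
Taxable value = $1,292,666 − $33,000 − $9,000 = $1,250,666
City of Rookery: $1,250,666 × 0.0096 = $12,006.3936
Windmere Township: $1,250,666 × 0.0015 = $1,875.999
Sable Creek County: $1,250,666 × 0.0099 = $12,381.5934
Holloway Unified SD: $1,250,666 × 0.0131 = $16,383.7246
Total = $42,647.7106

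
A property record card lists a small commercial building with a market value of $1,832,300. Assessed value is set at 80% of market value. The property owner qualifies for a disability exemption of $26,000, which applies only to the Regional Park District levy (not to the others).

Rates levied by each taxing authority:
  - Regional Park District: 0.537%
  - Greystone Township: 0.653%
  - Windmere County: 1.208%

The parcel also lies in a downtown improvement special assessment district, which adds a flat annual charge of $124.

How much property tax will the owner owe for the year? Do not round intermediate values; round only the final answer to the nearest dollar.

Assessed value = $1,832,300 × 0.8 = $1,465,840
Regional Park District: ($1,465,840 − $26,000) × 0.00537 = $1,439,840 × 0.00537 = $7,731.9408
Greystone Township: $1,465,840 × 0.00653 = $9,571.9352
Windmere County: $1,465,840 × 0.01208 = $17,707.3472
Levies subtotal = $35,011.2232
Total = $35,011.2232 + $124 = $35,135.2232

$35,135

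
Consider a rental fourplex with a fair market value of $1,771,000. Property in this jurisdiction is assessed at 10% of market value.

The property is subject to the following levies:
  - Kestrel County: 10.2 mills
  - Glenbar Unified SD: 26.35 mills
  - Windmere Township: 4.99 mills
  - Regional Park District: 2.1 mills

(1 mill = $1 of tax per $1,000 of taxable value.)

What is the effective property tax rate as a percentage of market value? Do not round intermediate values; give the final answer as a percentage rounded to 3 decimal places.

Assessed value = $1,771,000 × 0.1 = $177,100
Kestrel County: $177,100 × 0.0102 = $1,806.42
Glenbar Unified SD: $177,100 × 0.02635 = $4,666.585
Windmere Township: $177,100 × 0.00499 = $883.729
Regional Park District: $177,100 × 0.0021 = $371.91
Total tax = $7,728.644
Effective rate = $7,728.644 ÷ $1,771,000 = 0.436% of market value

0.436%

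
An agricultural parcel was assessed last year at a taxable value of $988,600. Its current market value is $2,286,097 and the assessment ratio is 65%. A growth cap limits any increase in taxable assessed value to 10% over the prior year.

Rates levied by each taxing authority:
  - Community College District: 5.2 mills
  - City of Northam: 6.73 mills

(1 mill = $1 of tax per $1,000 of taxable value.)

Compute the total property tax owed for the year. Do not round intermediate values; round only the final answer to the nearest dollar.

$12,973

Uncapped assessed value = $2,286,097 × 0.65 = $1,485,963.05
Cap limit = $988,600 × 1.1 = $1,087,460
Taxable assessed value = min($1,485,963.05, $1,087,460) = $1,087,460 (cap binds)
Community College District: $1,087,460 × 0.0052 = $5,654.792
City of Northam: $1,087,460 × 0.00673 = $7,318.6058
Total = $12,973.3978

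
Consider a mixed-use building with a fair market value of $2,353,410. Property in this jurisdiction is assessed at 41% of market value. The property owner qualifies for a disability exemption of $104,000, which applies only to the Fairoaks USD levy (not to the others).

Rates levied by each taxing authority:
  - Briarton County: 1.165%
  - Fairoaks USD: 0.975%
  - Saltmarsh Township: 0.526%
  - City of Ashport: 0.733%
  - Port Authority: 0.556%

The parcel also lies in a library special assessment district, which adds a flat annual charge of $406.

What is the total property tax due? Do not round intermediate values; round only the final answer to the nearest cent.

Assessed value = $2,353,410 × 0.41 = $964,898.1
Briarton County: $964,898.1 × 0.01165 = $11,241.062865
Fairoaks USD: ($964,898.1 − $104,000) × 0.00975 = $860,898.1 × 0.00975 = $8,393.756475
Saltmarsh Township: $964,898.1 × 0.00526 = $5,075.364006
City of Ashport: $964,898.1 × 0.00733 = $7,072.703073
Port Authority: $964,898.1 × 0.00556 = $5,364.833436
Levies subtotal = $37,147.719855
Total = $37,147.719855 + $406 = $37,553.719855

$37,553.72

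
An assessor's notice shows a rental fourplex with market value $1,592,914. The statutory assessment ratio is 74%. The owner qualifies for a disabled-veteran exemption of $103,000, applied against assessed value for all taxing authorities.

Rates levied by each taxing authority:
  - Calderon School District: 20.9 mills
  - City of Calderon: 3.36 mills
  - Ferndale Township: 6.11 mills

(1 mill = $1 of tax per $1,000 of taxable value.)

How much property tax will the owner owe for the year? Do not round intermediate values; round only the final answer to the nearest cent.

Assessed value = $1,592,914 × 0.74 = $1,178,756.36
Taxable value = $1,178,756.36 − $103,000 = $1,075,756.36
Calderon School District: $1,075,756.36 × 0.0209 = $22,483.307924
City of Calderon: $1,075,756.36 × 0.00336 = $3,614.5413696
Ferndale Township: $1,075,756.36 × 0.00611 = $6,572.8713596
Total = $22,483.307924 + $3,614.5413696 + $6,572.8713596 = $32,670.7206532

$32,670.72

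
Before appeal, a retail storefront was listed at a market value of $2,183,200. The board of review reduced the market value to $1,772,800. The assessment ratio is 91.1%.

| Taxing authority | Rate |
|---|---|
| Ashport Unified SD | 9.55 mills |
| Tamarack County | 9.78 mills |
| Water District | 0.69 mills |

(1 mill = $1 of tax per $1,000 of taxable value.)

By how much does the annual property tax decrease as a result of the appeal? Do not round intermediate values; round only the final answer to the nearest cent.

Old assessed value = $2,183,200 × 0.911 = $1,988,895.2
New assessed value = $1,772,800 × 0.911 = $1,615,020.8
Combined rate = 0.00955 + 0.00978 + 0.00069 = 0.02002
Old tax = $1,988,895.2 × 0.02002 = $39,817.681904
New tax = $1,615,020.8 × 0.02002 = $32,332.716416
Reduction = $39,817.681904 − $32,332.716416 = $7,484.965488

$7,484.97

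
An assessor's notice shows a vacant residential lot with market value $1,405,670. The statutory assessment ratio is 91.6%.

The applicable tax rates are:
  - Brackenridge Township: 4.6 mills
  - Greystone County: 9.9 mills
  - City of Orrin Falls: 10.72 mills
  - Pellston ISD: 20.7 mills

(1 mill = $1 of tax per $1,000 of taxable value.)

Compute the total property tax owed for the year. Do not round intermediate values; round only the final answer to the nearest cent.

$59,126.30

Assessed value = $1,405,670 × 0.916 = $1,287,593.72
Brackenridge Township: $1,287,593.72 × 0.0046 = $5,922.931112
Greystone County: $1,287,593.72 × 0.0099 = $12,747.177828
City of Orrin Falls: $1,287,593.72 × 0.01072 = $13,803.0046784
Pellston ISD: $1,287,593.72 × 0.0207 = $26,653.190004
Total = $5,922.931112 + $12,747.177828 + $13,803.0046784 + $26,653.190004 = $59,126.3036224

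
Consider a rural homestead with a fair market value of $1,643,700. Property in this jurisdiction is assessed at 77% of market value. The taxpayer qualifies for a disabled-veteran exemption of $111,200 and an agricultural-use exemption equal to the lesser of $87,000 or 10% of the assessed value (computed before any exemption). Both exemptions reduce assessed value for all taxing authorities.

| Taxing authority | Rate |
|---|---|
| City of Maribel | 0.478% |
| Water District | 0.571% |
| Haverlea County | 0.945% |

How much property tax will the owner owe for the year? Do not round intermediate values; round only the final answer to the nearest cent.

$21,284.93

Assessed value = $1,643,700 × 0.77 = $1,265,649
Agricultural-use exemption = min($87,000, 10% × $1,265,649) = min($87,000, $126,564.9) = $87,000 (dollar cap binds)
Taxable value = $1,265,649 − $111,200 − $87,000 = $1,067,449
City of Maribel: $1,067,449 × 0.00478 = $5,102.40622
Water District: $1,067,449 × 0.00571 = $6,095.13379
Haverlea County: $1,067,449 × 0.00945 = $10,087.39305
Total = $21,284.93306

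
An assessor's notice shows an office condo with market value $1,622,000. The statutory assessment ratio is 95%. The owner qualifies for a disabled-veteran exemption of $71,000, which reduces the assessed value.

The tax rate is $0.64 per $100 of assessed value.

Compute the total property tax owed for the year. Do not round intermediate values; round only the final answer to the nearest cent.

Assessed value = $1,622,000 × 0.95 = $1,540,900
Taxable value = $1,540,900 − $71,000 = $1,469,900
Tax = $1,469,900 × 0.0064 = $9,407.36

$9,407.36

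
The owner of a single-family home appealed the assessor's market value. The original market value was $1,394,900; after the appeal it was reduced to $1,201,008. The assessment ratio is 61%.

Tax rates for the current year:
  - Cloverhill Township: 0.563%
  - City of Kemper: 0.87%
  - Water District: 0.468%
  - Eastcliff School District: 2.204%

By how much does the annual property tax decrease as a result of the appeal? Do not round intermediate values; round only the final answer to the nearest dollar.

$4,855

Old assessed value = $1,394,900 × 0.61 = $850,889
New assessed value = $1,201,008 × 0.61 = $732,614.88
Combined rate = 0.00563 + 0.0087 + 0.00468 + 0.02204 = 0.04105
Old tax = $850,889 × 0.04105 = $34,928.99345
New tax = $732,614.88 × 0.04105 = $30,073.840824
Reduction = $34,928.99345 − $30,073.840824 = $4,855.152626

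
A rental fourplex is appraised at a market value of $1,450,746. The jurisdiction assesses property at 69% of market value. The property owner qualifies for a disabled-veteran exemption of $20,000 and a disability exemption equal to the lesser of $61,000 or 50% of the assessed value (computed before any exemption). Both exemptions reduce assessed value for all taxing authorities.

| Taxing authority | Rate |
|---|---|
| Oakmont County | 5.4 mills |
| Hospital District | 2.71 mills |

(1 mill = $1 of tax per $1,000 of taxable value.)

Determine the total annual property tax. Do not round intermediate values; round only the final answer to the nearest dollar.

Assessed value = $1,450,746 × 0.69 = $1,001,014.74
Disability exemption = min($61,000, 50% × $1,001,014.74) = min($61,000, $500,507.37) = $61,000 (dollar cap binds)
Taxable value = $1,001,014.74 − $20,000 − $61,000 = $920,014.74
Oakmont County: $920,014.74 × 0.0054 = $4,968.079596
Hospital District: $920,014.74 × 0.00271 = $2,493.2399454
Total = $7,461.3195414

$7,461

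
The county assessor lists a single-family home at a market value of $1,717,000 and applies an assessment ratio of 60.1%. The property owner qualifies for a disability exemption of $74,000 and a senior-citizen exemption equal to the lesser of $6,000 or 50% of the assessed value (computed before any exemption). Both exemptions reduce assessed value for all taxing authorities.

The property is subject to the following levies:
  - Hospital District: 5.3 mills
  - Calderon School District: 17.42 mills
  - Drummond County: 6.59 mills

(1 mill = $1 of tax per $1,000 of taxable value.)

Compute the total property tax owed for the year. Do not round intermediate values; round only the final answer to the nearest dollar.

Assessed value = $1,717,000 × 0.601 = $1,031,917
Senior-citizen exemption = min($6,000, 50% × $1,031,917) = min($6,000, $515,958.5) = $6,000 (dollar cap binds)
Taxable value = $1,031,917 − $74,000 − $6,000 = $951,917
Hospital District: $951,917 × 0.0053 = $5,045.1601
Calderon School District: $951,917 × 0.01742 = $16,582.39414
Drummond County: $951,917 × 0.00659 = $6,273.13303
Total = $27,900.68727

$27,901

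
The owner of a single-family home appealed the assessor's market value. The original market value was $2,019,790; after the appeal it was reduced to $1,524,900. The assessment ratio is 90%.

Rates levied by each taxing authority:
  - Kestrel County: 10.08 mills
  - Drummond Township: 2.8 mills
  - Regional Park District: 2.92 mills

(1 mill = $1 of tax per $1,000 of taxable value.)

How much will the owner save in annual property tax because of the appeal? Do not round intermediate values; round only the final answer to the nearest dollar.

$7,037

Old assessed value = $2,019,790 × 0.9 = $1,817,811
New assessed value = $1,524,900 × 0.9 = $1,372,410
Combined rate = 0.01008 + 0.0028 + 0.00292 = 0.0158
Old tax = $1,817,811 × 0.0158 = $28,721.4138
New tax = $1,372,410 × 0.0158 = $21,684.078
Reduction = $28,721.4138 − $21,684.078 = $7,037.3358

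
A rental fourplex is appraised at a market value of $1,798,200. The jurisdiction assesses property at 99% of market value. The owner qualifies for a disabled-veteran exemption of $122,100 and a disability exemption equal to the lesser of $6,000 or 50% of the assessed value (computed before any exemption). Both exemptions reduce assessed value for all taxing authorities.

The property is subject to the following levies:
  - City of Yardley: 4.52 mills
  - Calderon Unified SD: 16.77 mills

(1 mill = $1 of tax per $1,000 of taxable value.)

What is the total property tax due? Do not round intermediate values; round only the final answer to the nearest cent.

$35,173.59

Assessed value = $1,798,200 × 0.99 = $1,780,218
Disability exemption = min($6,000, 50% × $1,780,218) = min($6,000, $890,109) = $6,000 (dollar cap binds)
Taxable value = $1,780,218 − $122,100 − $6,000 = $1,652,118
City of Yardley: $1,652,118 × 0.00452 = $7,467.57336
Calderon Unified SD: $1,652,118 × 0.01677 = $27,706.01886
Total = $35,173.59222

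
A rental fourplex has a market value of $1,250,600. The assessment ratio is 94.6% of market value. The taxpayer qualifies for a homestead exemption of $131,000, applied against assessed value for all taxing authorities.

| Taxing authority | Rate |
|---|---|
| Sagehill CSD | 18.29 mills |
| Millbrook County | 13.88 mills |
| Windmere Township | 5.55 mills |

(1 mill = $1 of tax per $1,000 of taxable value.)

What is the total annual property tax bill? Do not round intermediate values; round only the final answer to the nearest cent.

$39,683.99

Assessed value = $1,250,600 × 0.946 = $1,183,067.6
Taxable value = $1,183,067.6 − $131,000 = $1,052,067.6
Sagehill CSD: $1,052,067.6 × 0.01829 = $19,242.316404
Millbrook County: $1,052,067.6 × 0.01388 = $14,602.698288
Windmere Township: $1,052,067.6 × 0.00555 = $5,838.97518
Total = $19,242.316404 + $14,602.698288 + $5,838.97518 = $39,683.989872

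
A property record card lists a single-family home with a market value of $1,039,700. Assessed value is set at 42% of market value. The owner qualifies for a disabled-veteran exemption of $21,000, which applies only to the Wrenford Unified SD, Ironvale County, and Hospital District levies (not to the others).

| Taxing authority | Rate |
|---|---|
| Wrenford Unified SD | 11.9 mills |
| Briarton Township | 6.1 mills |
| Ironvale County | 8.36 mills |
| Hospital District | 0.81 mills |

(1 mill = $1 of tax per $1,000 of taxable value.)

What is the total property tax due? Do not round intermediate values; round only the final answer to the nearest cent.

Assessed value = $1,039,700 × 0.42 = $436,674
Wrenford Unified SD: ($436,674 − $21,000) × 0.0119 = $415,674 × 0.0119 = $4,946.5206
Briarton Township: $436,674 × 0.0061 = $2,663.7114
Ironvale County: ($436,674 − $21,000) × 0.00836 = $415,674 × 0.00836 = $3,475.03464
Hospital District: ($436,674 − $21,000) × 0.00081 = $415,674 × 0.00081 = $336.69594
Total = $11,421.96258

$11,421.96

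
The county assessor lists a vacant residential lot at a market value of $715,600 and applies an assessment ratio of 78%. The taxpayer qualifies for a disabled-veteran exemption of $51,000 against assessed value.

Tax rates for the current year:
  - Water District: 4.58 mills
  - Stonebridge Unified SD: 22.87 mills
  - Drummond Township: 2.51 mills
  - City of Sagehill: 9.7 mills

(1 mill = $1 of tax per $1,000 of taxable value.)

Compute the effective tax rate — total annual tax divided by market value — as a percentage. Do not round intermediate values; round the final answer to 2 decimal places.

2.81%

Assessed value = $715,600 × 0.78 = $558,168
Taxable value = $558,168 − $51,000 = $507,168
Water District: $507,168 × 0.00458 = $2,322.82944
Stonebridge Unified SD: $507,168 × 0.02287 = $11,598.93216
Drummond Township: $507,168 × 0.00251 = $1,272.99168
City of Sagehill: $507,168 × 0.0097 = $4,919.5296
Total tax = $20,114.28288
Effective rate = $20,114.28288 ÷ $715,600 = 2.81% of market value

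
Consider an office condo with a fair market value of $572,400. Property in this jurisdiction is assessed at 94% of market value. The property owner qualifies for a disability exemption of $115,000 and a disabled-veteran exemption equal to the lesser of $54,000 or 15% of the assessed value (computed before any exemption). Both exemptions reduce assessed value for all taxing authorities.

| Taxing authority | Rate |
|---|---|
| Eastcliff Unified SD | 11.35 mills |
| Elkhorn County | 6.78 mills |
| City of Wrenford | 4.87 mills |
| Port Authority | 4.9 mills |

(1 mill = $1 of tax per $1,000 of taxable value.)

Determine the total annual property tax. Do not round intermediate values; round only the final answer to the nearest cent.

Assessed value = $572,400 × 0.94 = $538,056
Disabled-veteran exemption = min($54,000, 15% × $538,056) = min($54,000, $80,708.4) = $54,000 (dollar cap binds)
Taxable value = $538,056 − $115,000 − $54,000 = $369,056
Eastcliff Unified SD: $369,056 × 0.01135 = $4,188.7856
Elkhorn County: $369,056 × 0.00678 = $2,502.19968
City of Wrenford: $369,056 × 0.00487 = $1,797.30272
Port Authority: $369,056 × 0.0049 = $1,808.3744
Total = $10,296.6624

$10,296.66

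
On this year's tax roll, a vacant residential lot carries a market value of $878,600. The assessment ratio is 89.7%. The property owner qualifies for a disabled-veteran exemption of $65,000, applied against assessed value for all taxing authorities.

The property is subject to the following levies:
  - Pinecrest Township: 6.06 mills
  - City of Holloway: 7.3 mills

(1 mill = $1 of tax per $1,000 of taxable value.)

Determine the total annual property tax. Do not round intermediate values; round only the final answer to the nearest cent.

$9,660.67

Assessed value = $878,600 × 0.897 = $788,104.2
Taxable value = $788,104.2 − $65,000 = $723,104.2
Pinecrest Township: $723,104.2 × 0.00606 = $4,382.011452
City of Holloway: $723,104.2 × 0.0073 = $5,278.66066
Total = $4,382.011452 + $5,278.66066 = $9,660.672112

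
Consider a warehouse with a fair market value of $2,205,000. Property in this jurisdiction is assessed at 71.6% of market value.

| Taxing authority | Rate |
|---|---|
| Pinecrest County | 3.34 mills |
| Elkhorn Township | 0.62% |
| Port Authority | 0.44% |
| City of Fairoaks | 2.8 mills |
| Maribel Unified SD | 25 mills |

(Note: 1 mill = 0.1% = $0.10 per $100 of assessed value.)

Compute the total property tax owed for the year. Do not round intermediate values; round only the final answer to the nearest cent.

Assessed value = $2,205,000 × 0.716 = $1,578,780
Pinecrest County: $1,578,780 × 0.00334 = $5,273.1252
Elkhorn Township: $1,578,780 × 0.0062 = $9,788.436
Port Authority: $1,578,780 × 0.0044 = $6,946.632
City of Fairoaks: $1,578,780 × 0.0028 = $4,420.584
Maribel Unified SD: $1,578,780 × 0.025 = $39,469.5
Total = $65,898.2772

$65,898.28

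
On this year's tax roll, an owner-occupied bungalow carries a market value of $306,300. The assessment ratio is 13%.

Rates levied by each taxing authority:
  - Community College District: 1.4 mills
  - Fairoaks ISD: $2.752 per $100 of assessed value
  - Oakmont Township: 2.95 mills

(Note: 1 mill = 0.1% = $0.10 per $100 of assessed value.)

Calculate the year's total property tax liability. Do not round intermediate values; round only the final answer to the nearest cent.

Assessed value = $306,300 × 0.13 = $39,819
Community College District: $39,819 × 0.0014 = $55.7466
Fairoaks ISD: $39,819 × 0.02752 = $1,095.81888
Oakmont Township: $39,819 × 0.00295 = $117.46605
Total = $1,269.03153

$1,269.03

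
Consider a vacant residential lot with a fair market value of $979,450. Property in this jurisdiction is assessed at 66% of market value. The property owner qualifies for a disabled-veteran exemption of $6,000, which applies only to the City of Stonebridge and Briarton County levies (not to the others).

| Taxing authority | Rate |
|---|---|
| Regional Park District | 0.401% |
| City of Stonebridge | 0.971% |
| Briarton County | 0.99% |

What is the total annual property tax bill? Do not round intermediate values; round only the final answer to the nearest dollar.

$15,151

Assessed value = $979,450 × 0.66 = $646,437
Regional Park District: $646,437 × 0.00401 = $2,592.21237
City of Stonebridge: ($646,437 − $6,000) × 0.00971 = $640,437 × 0.00971 = $6,218.64327
Briarton County: ($646,437 − $6,000) × 0.0099 = $640,437 × 0.0099 = $6,340.3263
Total = $15,151.18194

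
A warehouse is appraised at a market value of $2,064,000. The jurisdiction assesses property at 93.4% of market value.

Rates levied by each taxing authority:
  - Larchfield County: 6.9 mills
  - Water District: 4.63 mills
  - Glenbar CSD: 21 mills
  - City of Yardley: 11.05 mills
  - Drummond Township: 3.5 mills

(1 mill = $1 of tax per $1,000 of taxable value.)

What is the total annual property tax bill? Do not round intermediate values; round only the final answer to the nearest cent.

Assessed value = $2,064,000 × 0.934 = $1,927,776
Larchfield County: $1,927,776 × 0.0069 = $13,301.6544
Water District: $1,927,776 × 0.00463 = $8,925.60288
Glenbar CSD: $1,927,776 × 0.021 = $40,483.296
City of Yardley: $1,927,776 × 0.01105 = $21,301.9248
Drummond Township: $1,927,776 × 0.0035 = $6,747.216
Total = $13,301.6544 + $8,925.60288 + $40,483.296 + $21,301.9248 + $6,747.216 = $90,759.69408

$90,759.69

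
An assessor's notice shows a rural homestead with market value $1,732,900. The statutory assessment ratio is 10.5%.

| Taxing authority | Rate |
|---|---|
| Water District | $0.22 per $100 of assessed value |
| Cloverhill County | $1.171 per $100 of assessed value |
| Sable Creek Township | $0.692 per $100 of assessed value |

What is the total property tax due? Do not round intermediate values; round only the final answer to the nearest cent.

$3,790.11

Assessed value = $1,732,900 × 0.105 = $181,954.5
Water District: $181,954.5 × 0.0022 = $400.2999
Cloverhill County: $181,954.5 × 0.01171 = $2,130.687195
Sable Creek Township: $181,954.5 × 0.00692 = $1,259.12514
Total = $400.2999 + $2,130.687195 + $1,259.12514 = $3,790.112235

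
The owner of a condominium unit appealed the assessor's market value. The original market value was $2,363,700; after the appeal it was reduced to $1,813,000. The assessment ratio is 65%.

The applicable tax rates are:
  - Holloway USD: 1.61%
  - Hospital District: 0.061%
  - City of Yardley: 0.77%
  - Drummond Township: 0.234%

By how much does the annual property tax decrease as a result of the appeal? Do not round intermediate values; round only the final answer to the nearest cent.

$9,575.30

Old assessed value = $2,363,700 × 0.65 = $1,536,405
New assessed value = $1,813,000 × 0.65 = $1,178,450
Combined rate = 0.0161 + 0.00061 + 0.0077 + 0.00234 = 0.02675
Old tax = $1,536,405 × 0.02675 = $41,098.83375
New tax = $1,178,450 × 0.02675 = $31,523.5375
Reduction = $41,098.83375 − $31,523.5375 = $9,575.29625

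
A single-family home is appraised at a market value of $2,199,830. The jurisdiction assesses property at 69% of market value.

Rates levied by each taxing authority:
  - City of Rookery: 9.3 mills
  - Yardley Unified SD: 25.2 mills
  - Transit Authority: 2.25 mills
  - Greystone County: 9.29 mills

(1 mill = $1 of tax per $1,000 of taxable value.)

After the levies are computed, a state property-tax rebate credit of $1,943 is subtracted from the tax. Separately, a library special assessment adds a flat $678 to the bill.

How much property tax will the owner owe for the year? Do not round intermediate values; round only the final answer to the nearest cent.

$68,618.32

Assessed value = $2,199,830 × 0.69 = $1,517,882.7
City of Rookery: $1,517,882.7 × 0.0093 = $14,116.30911
Yardley Unified SD: $1,517,882.7 × 0.0252 = $38,250.64404
Transit Authority: $1,517,882.7 × 0.00225 = $3,415.236075
Greystone County: $1,517,882.7 × 0.00929 = $14,101.130283
Levies subtotal = $69,883.319508
After credit = $69,883.319508 − $1,943 = $67,940.319508
Total = $67,940.319508 + $678 = $68,618.319508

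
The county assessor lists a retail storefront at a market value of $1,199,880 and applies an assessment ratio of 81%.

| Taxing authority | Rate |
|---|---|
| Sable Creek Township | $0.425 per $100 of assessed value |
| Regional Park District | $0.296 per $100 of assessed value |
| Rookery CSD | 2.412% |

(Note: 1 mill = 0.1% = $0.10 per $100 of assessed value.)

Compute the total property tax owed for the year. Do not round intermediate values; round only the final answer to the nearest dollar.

Assessed value = $1,199,880 × 0.81 = $971,902.8
Sable Creek Township: $971,902.8 × 0.00425 = $4,130.5869
Regional Park District: $971,902.8 × 0.00296 = $2,876.832288
Rookery CSD: $971,902.8 × 0.02412 = $23,442.295536
Total = $30,449.714724

$30,450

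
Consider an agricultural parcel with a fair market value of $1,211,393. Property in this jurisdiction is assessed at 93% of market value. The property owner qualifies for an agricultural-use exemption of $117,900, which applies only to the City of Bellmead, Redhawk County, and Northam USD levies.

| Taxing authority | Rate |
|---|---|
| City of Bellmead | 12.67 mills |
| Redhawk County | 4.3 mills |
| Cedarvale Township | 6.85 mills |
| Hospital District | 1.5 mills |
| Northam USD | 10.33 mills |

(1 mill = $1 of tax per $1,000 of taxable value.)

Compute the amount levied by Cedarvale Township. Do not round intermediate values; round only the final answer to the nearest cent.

$7,717.18

Assessed value = $1,211,393 × 0.93 = $1,126,595.49
Cedarvale Township taxable value = $1,126,595.49 (exemption does not apply)
Cedarvale Township levy = $1,126,595.49 × 0.00685 = $7,717.1791065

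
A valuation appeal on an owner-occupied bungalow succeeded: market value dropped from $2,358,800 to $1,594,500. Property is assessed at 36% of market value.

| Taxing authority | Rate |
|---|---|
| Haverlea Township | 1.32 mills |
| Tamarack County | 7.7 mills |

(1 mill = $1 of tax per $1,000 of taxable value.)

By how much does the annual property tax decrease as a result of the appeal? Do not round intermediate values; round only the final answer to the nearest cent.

Old assessed value = $2,358,800 × 0.36 = $849,168
New assessed value = $1,594,500 × 0.36 = $574,020
Combined rate = 0.00132 + 0.0077 = 0.00902
Old tax = $849,168 × 0.00902 = $7,659.49536
New tax = $574,020 × 0.00902 = $5,177.6604
Reduction = $7,659.49536 − $5,177.6604 = $2,481.83496

$2,481.83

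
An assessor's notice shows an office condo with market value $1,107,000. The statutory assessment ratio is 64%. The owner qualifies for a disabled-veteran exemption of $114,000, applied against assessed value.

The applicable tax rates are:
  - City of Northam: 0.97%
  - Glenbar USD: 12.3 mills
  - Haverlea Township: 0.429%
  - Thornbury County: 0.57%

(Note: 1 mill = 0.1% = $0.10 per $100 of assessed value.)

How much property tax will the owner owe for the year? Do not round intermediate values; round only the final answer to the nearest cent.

$19,017.42

Assessed value = $1,107,000 × 0.64 = $708,480
Taxable value = $708,480 − $114,000 = $594,480
City of Northam: $594,480 × 0.0097 = $5,766.456
Glenbar USD: $594,480 × 0.0123 = $7,312.104
Haverlea Township: $594,480 × 0.00429 = $2,550.3192
Thornbury County: $594,480 × 0.0057 = $3,388.536
Total = $19,017.4152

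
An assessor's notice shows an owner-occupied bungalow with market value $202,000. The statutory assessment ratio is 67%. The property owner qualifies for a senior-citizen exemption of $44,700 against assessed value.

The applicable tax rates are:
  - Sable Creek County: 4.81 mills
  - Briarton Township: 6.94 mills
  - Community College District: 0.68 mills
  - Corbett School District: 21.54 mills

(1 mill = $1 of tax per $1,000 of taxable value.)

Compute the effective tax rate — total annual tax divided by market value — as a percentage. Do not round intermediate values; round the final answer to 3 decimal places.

Assessed value = $202,000 × 0.67 = $135,340
Taxable value = $135,340 − $44,700 = $90,640
Sable Creek County: $90,640 × 0.00481 = $435.9784
Briarton Township: $90,640 × 0.00694 = $629.0416
Community College District: $90,640 × 0.00068 = $61.6352
Corbett School District: $90,640 × 0.02154 = $1,952.3856
Total tax = $3,079.0408
Effective rate = $3,079.0408 ÷ $202,000 = 1.524% of market value

1.524%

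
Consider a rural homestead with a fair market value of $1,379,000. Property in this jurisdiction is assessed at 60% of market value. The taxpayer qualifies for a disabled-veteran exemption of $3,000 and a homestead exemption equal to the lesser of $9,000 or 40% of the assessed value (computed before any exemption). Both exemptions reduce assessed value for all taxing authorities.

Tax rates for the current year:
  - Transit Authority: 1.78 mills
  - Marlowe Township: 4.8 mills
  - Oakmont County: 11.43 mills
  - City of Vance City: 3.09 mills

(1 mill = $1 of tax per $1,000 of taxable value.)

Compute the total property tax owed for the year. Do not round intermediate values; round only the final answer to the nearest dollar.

Assessed value = $1,379,000 × 0.6 = $827,400
Homestead exemption = min($9,000, 40% × $827,400) = min($9,000, $330,960) = $9,000 (dollar cap binds)
Taxable value = $827,400 − $3,000 − $9,000 = $815,400
Transit Authority: $815,400 × 0.00178 = $1,451.412
Marlowe Township: $815,400 × 0.0048 = $3,913.92
Oakmont County: $815,400 × 0.01143 = $9,320.022
City of Vance City: $815,400 × 0.00309 = $2,519.586
Total = $17,204.94

$17,205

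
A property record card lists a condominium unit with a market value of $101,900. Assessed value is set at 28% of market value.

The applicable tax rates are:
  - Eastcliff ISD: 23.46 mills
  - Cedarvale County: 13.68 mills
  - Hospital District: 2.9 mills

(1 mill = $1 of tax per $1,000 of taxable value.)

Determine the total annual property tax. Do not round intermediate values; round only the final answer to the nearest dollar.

Assessed value = $101,900 × 0.28 = $28,532
Eastcliff ISD: $28,532 × 0.02346 = $669.36072
Cedarvale County: $28,532 × 0.01368 = $390.31776
Hospital District: $28,532 × 0.0029 = $82.7428
Total = $669.36072 + $390.31776 + $82.7428 = $1,142.42128

$1,142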